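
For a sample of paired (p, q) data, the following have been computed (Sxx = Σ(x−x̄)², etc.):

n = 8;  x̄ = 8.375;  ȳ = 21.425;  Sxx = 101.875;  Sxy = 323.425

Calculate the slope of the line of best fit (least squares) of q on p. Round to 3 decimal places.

3.175

b = Sxy/Sxx = 323.425/101.875 = 3.174724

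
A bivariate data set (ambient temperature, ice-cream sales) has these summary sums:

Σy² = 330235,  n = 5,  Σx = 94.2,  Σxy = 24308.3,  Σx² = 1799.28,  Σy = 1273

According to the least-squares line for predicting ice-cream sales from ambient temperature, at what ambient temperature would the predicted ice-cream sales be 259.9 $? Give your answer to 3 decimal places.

Sxx = Σx² − (Σx)²/n = 1799.28 − 1774.728 = 24.552
Sxy = Σxy − (Σx)(Σy)/n = 24308.3 − 23983.32 = 324.98
b = Sxy/Sxx = 324.98/24.552 = 13.236396
a = ȳ − b·x̄ = 254.6 − 13.236396·18.84 = 5.226295
Set a + b·x = 259.9: x = (259.9 − 5.226295) / 13.236396 = 19.240411

19.240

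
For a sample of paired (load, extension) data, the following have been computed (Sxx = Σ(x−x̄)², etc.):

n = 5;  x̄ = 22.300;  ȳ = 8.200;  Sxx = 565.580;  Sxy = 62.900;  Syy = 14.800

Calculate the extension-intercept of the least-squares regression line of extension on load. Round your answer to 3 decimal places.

5.720

b = Sxy/Sxx = 62.9/565.58 = 0.111213
a = ȳ − b·x̄ = 8.2 − 0.111213·22.3 = 5.719944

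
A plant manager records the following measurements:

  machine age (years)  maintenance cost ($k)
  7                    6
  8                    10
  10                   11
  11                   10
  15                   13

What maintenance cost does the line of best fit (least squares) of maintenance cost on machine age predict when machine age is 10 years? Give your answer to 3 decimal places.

n = 5, Σx = 51, Σy = 50, Σxy = 537, Σx² = 559
Sxx = Σx² − (Σx)²/n = 559 − 520.2 = 38.8
Sxy = Σxy − (Σx)(Σy)/n = 537 − 510 = 27
b = Sxy/Sxx = 27/38.8 = 0.695876
a = ȳ − b·x̄ = 10 − 0.695876·10.2 = 2.902062
ŷ(10) = a + b·10 = 2.902062 + 0.695876·10 = 9.860825

9.861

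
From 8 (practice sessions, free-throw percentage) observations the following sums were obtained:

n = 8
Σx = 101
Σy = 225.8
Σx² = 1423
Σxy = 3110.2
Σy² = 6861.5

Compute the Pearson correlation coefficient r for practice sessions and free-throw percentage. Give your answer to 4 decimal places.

0.9656

Sxx = Σx² − (Σx)²/n = 1423 − 1275.125 = 147.875
Sxy = Σxy − (Σx)(Σy)/n = 3110.2 − 2850.725 = 259.475
Syy = Σy² − (Σy)²/n = 6861.5 − 6373.205 = 488.295
r = Sxy/√(Sxx·Syy) = 259.475/√(72206.623125) = 259.475/268.712901 = 0.965622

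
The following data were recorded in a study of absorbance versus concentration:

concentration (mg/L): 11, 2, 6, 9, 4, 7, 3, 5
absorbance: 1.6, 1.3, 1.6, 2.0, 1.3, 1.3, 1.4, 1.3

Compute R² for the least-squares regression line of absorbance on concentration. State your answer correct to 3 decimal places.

n = 8, Σx = 47, Σy = 11.8, Σxy = 72.8, Σx² = 341, Σy² = 17.84
Sxx = Σx² − (Σx)²/n = 341 − 276.125 = 64.875
Sxy = Σxy − (Σx)(Σy)/n = 72.8 − 69.325 = 3.475
Syy = Σy² − (Σy)²/n = 17.84 − 17.405 = 0.435
R² = Sxy²/(Sxx·Syy) = (3.475)²/(64.875·0.435) = 0.427901

0.428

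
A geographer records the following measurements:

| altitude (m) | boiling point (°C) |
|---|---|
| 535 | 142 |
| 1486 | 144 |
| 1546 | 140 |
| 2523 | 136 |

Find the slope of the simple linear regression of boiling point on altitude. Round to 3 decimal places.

n = 4, Σx = 6090, Σy = 562, Σxy = 849522, Σx² = 11250066
Sxx = Σx² − (Σx)²/n = 11250066 − 9272025 = 1978041
Sxy = Σxy − (Σx)(Σy)/n = 849522 − 855645 = -6123
b = Sxy/Sxx = -6123/1978041 = -0.003095

-0.003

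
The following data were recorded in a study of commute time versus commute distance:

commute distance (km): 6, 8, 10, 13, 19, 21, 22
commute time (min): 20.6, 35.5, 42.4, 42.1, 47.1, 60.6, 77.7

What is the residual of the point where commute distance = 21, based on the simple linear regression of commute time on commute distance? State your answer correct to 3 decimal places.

-3.332

n = 7, Σx = 99, Σy = 326, Σxy = 5255.8, Σx² = 1655
Sxx = Σx² − (Σx)²/n = 1655 − 1400.142857 = 254.857143
Sxy = Σxy − (Σx)(Σy)/n = 5255.8 − 4610.571429 = 645.228571
b = Sxy/Sxx = 645.228571/254.857143 = 2.531726
a = ȳ − b·x̄ = 46.571429 − 2.531726·14.142857 = 10.765583
ŷ(21) = 10.765583 + 2.531726·21 = 63.931839
residual = y − ŷ = 60.6 − 63.931839 = -3.331839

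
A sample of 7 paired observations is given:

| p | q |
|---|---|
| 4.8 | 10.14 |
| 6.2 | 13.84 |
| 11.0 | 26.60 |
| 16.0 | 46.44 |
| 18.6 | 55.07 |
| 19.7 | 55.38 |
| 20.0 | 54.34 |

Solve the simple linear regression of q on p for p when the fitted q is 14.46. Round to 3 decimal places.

6.381

n = 7, Σx = 96.3, Σy = 261.81, Σxy = 4372.208, Σx² = 1572.53
Sxx = Σx² − (Σx)²/n = 1572.53 − 1324.812857 = 247.717143
Sxy = Σxy − (Σx)(Σy)/n = 4372.208 − 3601.757571 = 770.450429
b = Sxy/Sxx = 770.450429/247.717143 = 3.110202
a = ȳ − b·x̄ = 37.401429 − 3.110202·13.757143 = -5.386069
Set a + b·x = 14.46: x = (14.46 − (-5.386069)) / 3.110202 = 6.380958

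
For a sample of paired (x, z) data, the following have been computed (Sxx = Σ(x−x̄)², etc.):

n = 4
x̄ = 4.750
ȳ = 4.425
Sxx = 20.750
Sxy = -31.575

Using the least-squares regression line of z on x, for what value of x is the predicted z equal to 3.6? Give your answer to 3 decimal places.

b = Sxy/Sxx = -31.575/20.75 = -1.521687
a = ȳ − b·x̄ = 4.425 − (-1.521687)·4.75 = 11.653012
Set a + b·x = 3.6: x = (3.6 − 11.653012) / (-1.521687) = 5.292162

5.292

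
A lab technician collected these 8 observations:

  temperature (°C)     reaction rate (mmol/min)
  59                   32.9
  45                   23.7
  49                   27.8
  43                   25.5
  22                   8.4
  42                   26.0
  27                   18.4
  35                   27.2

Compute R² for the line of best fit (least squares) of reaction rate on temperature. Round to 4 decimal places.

0.7844

n = 8, Σx = 322, Σy = 189.9, Σxy = 8191.9, Σx² = 13958, Σy² = 4892.15
Sxx = Σx² − (Σx)²/n = 13958 − 12960.5 = 997.5
Sxy = Σxy − (Σx)(Σy)/n = 8191.9 − 7643.475 = 548.425
Syy = Σy² − (Σy)²/n = 4892.15 − 4507.75125 = 384.39875
R² = Sxy²/(Sxx·Syy) = (548.425)²/(997.5·384.39875) = 0.784404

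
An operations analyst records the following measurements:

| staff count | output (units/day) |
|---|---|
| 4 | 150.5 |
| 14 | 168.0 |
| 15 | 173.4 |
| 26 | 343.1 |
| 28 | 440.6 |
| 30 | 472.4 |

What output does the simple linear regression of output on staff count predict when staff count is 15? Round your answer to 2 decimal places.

231.11

n = 6, Σx = 117, Σy = 1748, Σxy = 40984.4, Σx² = 2797
Sxx = Σx² − (Σx)²/n = 2797 − 2281.5 = 515.5
Sxy = Σxy − (Σx)(Σy)/n = 40984.4 − 34086 = 6898.4
b = Sxy/Sxx = 6898.4/515.5 = 13.381959
a = ȳ − b·x̄ = 291.333333 − 13.381959·19.5 = 30.385128
ŷ(15) = a + b·15 = 30.385128 + 13.381959·15 = 231.114517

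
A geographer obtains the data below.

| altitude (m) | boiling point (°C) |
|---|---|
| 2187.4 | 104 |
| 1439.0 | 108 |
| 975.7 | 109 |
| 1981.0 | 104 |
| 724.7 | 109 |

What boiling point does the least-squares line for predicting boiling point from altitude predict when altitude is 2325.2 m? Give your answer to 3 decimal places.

103.401

n = 5, Σx = 7307.8, Σy = 534, Σxy = 774269.2, Σx² = 12256981.34
Sxx = Σx² − (Σx)²/n = 12256981.34 − 10680788.168 = 1576193.172
Sxy = Σxy − (Σx)(Σy)/n = 774269.2 − 780473.04 = -6203.84
b = Sxy/Sxx = -6203.84/1576193.172 = -0.003936
a = ȳ − b·x̄ = 106.8 − (-0.003936)·1461.56 = 112.552648
ŷ(2325.2) = a + b·2325.2 = 112.552648 + (-0.003936)·2325.2 = 103.400744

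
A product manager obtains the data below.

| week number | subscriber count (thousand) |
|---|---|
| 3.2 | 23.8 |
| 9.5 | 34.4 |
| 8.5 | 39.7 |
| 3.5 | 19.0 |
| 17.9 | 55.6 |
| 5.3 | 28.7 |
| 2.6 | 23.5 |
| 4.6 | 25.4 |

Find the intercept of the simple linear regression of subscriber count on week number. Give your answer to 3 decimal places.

15.753

n = 8, Σx = 55.1, Σy = 250.1, Σxy = 2132.2, Σx² = 561.41
Sxx = Σx² − (Σx)²/n = 561.41 − 379.50125 = 181.90875
Sxy = Σxy − (Σx)(Σy)/n = 2132.2 − 1722.56375 = 409.63625
b = Sxy/Sxx = 409.63625/181.90875 = 2.251878
a = ȳ − b·x̄ = 31.2625 − 2.251878·6.8875 = 15.752693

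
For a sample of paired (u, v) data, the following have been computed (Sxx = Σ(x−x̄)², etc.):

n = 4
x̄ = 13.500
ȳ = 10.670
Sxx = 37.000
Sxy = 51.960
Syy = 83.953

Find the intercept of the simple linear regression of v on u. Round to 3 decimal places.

b = Sxy/Sxx = 51.96/37 = 1.404324
a = ȳ − b·x̄ = 10.67 − 1.404324·13.5 = -8.288378

-8.288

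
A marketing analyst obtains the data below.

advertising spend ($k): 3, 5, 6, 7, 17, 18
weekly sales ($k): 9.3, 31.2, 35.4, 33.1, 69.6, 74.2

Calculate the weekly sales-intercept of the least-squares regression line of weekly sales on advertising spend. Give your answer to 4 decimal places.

n = 6, Σx = 56, Σy = 252.8, Σxy = 3146.8, Σx² = 732
Sxx = Σx² − (Σx)²/n = 732 − 522.666667 = 209.333333
Sxy = Σxy − (Σx)(Σy)/n = 3146.8 − 2359.466667 = 787.333333
b = Sxy/Sxx = 787.333333/209.333333 = 3.761146
a = ȳ − b·x̄ = 42.133333 − 3.761146·9.333333 = 7.029299

7.0293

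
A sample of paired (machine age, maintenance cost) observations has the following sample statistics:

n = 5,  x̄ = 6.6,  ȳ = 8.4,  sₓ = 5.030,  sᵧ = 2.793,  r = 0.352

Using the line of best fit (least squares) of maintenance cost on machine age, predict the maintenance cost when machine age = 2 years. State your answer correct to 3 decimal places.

7.501

b = r · sᵧ/sₓ = 0.352 · 2.793/5.03 = 0.195454
a = ȳ − b·x̄ = 8.4 − 0.195454·6.6 = 7.110000
ŷ(2) = a + b·2 = 7.110000 + 0.195454·2 = 7.500909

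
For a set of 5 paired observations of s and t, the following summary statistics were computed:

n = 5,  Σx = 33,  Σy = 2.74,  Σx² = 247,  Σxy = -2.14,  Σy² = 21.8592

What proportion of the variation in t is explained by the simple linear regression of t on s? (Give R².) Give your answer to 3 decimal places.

0.688

Sxx = Σx² − (Σx)²/n = 247 − 217.8 = 29.2
Sxy = Σxy − (Σx)(Σy)/n = -2.14 − 18.084 = -20.224
Syy = Σy² − (Σy)²/n = 21.8592 − 1.50152 = 20.35768
R² = Sxy²/(Sxx·Syy) = (-20.224)²/(29.2·20.35768) = 0.688055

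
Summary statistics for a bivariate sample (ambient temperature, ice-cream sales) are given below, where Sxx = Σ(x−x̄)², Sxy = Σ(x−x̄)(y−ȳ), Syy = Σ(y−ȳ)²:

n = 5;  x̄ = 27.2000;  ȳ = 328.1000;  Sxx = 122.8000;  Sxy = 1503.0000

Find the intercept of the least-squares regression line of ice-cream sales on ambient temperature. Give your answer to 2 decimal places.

b = Sxy/Sxx = 1503/122.8 = 12.239414
a = ȳ − b·x̄ = 328.1 − 12.239414·27.2 = -4.812052

-4.81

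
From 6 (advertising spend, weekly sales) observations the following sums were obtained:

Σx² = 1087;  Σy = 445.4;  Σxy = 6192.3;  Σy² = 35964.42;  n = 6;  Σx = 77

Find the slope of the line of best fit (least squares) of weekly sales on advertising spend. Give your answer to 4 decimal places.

4.8196

Sxx = Σx² − (Σx)²/n = 1087 − 988.166667 = 98.833333
Sxy = Σxy − (Σx)(Σy)/n = 6192.3 − 5715.966667 = 476.333333
b = Sxy/Sxx = 476.333333/98.833333 = 4.819562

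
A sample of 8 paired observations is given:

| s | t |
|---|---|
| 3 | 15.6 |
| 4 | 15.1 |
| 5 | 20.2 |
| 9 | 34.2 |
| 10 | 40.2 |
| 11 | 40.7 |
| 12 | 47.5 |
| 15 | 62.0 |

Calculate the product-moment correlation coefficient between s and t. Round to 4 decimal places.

0.9920

n = 8, Σx = 69, Σy = 275.5, Σxy = 2865.7, Σx² = 721, Σy² = 11421.83
Sxx = Σx² − (Σx)²/n = 721 − 595.125 = 125.875
Sxy = Σxy − (Σx)(Σy)/n = 2865.7 − 2376.1875 = 489.5125
Syy = Σy² − (Σy)²/n = 11421.83 − 9487.53125 = 1934.29875
r = Sxy/√(Sxx·Syy) = 489.5125/√(243479.855156) = 489.5125/493.436779 = 0.992047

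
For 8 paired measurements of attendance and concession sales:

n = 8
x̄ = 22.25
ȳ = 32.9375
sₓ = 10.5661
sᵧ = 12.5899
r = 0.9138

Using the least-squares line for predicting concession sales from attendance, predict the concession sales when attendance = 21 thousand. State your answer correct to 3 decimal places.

b = r · sᵧ/sₓ = 0.9138 · 12.5899/10.5661 = 1.088827
a = ȳ − b·x̄ = 32.9375 − 1.088827·22.25 = 8.711108
ŷ(21) = a + b·21 = 8.711108 + 1.088827·21 = 31.576467

31.576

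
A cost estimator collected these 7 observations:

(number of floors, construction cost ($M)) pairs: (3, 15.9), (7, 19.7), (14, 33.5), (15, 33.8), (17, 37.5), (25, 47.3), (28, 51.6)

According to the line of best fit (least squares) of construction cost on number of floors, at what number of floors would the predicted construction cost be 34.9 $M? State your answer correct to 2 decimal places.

n = 7, Σx = 109, Σy = 239.3, Σxy = 4426.4, Σx² = 2177
Sxx = Σx² − (Σx)²/n = 2177 − 1697.285714 = 479.714286
Sxy = Σxy − (Σx)(Σy)/n = 4426.4 − 3726.242857 = 700.157143
b = Sxy/Sxx = 700.157143/479.714286 = 1.459529
a = ȳ − b·x̄ = 34.185714 − 1.459529·15.571429 = 11.458755
Set a + b·x = 34.9: x = (34.9 − 11.458755) / 1.459529 = 16.060823

16.06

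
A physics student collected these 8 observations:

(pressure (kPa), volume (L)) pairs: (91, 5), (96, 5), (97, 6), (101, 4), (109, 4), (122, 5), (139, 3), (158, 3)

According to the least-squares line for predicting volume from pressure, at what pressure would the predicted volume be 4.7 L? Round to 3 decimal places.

n = 8, Σx = 913, Σy = 35, Σxy = 3858, Σx² = 108157
Sxx = Σx² − (Σx)²/n = 108157 − 104196.125 = 3960.875
Sxy = Σxy − (Σx)(Σy)/n = 3858 − 3994.375 = -136.375
b = Sxy/Sxx = -136.375/3960.875 = -0.034431
a = ȳ − b·x̄ = 4.375 − (-0.034431)·114.125 = 8.304384
Set a + b·x = 4.7: x = (4.7 − 8.304384) / (-0.034431) = 104.685701

104.686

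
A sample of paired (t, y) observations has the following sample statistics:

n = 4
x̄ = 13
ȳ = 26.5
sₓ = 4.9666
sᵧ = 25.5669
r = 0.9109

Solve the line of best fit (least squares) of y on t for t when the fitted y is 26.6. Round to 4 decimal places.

13.0213

b = r · sᵧ/sₓ = 0.9109 · 25.5669/4.9666 = 4.689101
a = ȳ − b·x̄ = 26.5 − 4.689101·13 = -34.458313
Set a + b·x = 26.6: x = (26.6 − (-34.458313)) / 4.689101 = 13.021326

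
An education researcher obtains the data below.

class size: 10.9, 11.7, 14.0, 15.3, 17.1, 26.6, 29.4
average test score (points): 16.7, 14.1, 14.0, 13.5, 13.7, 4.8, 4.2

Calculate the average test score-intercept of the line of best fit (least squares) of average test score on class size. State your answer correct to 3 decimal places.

n = 7, Σx = 125, Σy = 81, Σxy = 1234.98, Σx² = 2550.12
Sxx = Σx² − (Σx)²/n = 2550.12 − 2232.142857 = 317.977143
Sxy = Σxy − (Σx)(Σy)/n = 1234.98 − 1446.428571 = -211.448571
b = Sxy/Sxx = -211.448571/317.977143 = -0.664980
a = ȳ − b·x̄ = 11.571429 − (-0.664980)·17.857143 = 23.446079

23.446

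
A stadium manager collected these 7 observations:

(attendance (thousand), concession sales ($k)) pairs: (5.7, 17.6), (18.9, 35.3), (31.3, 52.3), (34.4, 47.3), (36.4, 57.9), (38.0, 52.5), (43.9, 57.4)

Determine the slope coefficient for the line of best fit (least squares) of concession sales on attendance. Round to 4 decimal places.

1.0740

n = 7, Σx = 208.6, Σy = 320.3, Σxy = 10654.02, Σx² = 7248.92
Sxx = Σx² − (Σx)²/n = 7248.92 − 6216.28 = 1032.64
Sxy = Σxy − (Σx)(Σy)/n = 10654.02 − 9544.94 = 1109.08
b = Sxy/Sxx = 1109.08/1032.64 = 1.074024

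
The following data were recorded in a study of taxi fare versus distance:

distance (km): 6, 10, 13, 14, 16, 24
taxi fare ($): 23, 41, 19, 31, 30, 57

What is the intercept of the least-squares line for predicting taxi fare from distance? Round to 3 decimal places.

n = 6, Σx = 83, Σy = 201, Σxy = 3077, Σx² = 1333
Sxx = Σx² − (Σx)²/n = 1333 − 1148.166667 = 184.833333
Sxy = Σxy − (Σx)(Σy)/n = 3077 − 2780.5 = 296.5
b = Sxy/Sxx = 296.5/184.833333 = 1.604148
a = ȳ − b·x̄ = 33.5 − 1.604148·13.833333 = 11.309288

11.309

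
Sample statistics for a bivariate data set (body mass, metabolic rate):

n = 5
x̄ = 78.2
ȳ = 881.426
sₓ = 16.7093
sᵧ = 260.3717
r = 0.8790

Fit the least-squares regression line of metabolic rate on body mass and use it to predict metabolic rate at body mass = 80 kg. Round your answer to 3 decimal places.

906.081

b = r · sᵧ/sₓ = 0.879 · 260.3717/16.7093 = 13.696967
a = ȳ − b·x̄ = 881.426 − 13.696967·78.2 = -189.676789
ŷ(80) = a + b·80 = -189.676789 + 13.696967·80 = 906.080540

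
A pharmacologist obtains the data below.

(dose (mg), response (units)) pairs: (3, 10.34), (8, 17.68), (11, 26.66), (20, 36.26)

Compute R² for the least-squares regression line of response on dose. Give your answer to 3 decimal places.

0.965

n = 4, Σx = 42, Σy = 90.94, Σxy = 1190.92, Σx² = 594, Σy² = 2445.0412
Sxx = Σx² − (Σx)²/n = 594 − 441 = 153
Sxy = Σxy − (Σx)(Σy)/n = 1190.92 − 954.87 = 236.05
Syy = Σy² − (Σy)²/n = 2445.0412 − 2067.5209 = 377.5203
R² = Sxy²/(Sxx·Syy) = (236.05)²/(153·377.5203) = 0.964664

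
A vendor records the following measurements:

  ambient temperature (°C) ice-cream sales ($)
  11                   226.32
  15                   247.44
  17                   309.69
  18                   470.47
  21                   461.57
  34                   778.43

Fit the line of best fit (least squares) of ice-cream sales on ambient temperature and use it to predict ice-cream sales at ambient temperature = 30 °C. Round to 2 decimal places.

n = 6, Σx = 116, Σy = 2493.92, Σxy = 56093.9, Σx² = 2556
Sxx = Σx² − (Σx)²/n = 2556 − 2242.666667 = 313.333333
Sxy = Σxy − (Σx)(Σy)/n = 56093.9 − 48215.786667 = 7878.113333
b = Sxy/Sxx = 7878.113333/313.333333 = 25.142915
a = ȳ − b·x̄ = 415.653333 − 25.142915·19.333333 = -70.443021
ŷ(30) = a + b·30 = -70.443021 + 25.142915·30 = 683.844426

683.84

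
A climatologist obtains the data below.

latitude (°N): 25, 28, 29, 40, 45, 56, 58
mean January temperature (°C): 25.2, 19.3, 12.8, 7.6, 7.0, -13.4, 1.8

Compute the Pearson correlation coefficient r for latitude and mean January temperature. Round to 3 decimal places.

-0.892

n = 7, Σx = 281, Σy = 60.3, Σxy = 1514.6, Σx² = 12375, Σy² = 1460.93
Sxx = Σx² − (Σx)²/n = 12375 − 11280.142857 = 1094.857143
Sxy = Σxy − (Σx)(Σy)/n = 1514.6 − 2420.614286 = -906.014286
Syy = Σy² − (Σy)²/n = 1460.93 − 519.441429 = 941.488571
r = Sxy/√(Sxx·Syy) = -906.014286/√(1030795.487347) = -906.014286/1015.280989 = -0.892378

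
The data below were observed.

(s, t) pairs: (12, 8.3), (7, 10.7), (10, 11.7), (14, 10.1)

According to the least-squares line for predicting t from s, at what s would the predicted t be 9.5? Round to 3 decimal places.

n = 4, Σx = 43, Σy = 40.8, Σxy = 432.9, Σx² = 489
Sxx = Σx² − (Σx)²/n = 489 − 462.25 = 26.75
Sxy = Σxy − (Σx)(Σy)/n = 432.9 − 438.6 = -5.7
b = Sxy/Sxx = -5.7/26.75 = -0.213084
a = ȳ − b·x̄ = 10.2 − (-0.213084)·10.75 = 12.490654
Set a + b·x = 9.5: x = (9.5 − 12.490654) / (-0.213084) = 14.035088

14.035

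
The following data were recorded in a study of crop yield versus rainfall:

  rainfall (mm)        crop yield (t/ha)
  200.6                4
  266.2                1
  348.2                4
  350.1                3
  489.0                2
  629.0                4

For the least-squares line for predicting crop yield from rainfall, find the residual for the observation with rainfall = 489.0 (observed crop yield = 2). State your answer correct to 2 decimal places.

n = 6, Σx = 2283.1, Σy = 18, Σxy = 7005.7, Σx² = 989678.05
Sxx = Σx² − (Σx)²/n = 989678.05 − 868757.601667 = 120920.448333
Sxy = Σxy − (Σx)(Σy)/n = 7005.7 − 6849.3 = 156.4
b = Sxy/Sxx = 156.4/120920.448333 = 0.001293
a = ȳ − b·x̄ = 3 − 0.001293·380.516667 = 2.507835
ŷ(489.0) = 2.507835 + 0.001293·489 = 3.140314
residual = y − ŷ = 2 − 3.140314 = -1.140314

-1.14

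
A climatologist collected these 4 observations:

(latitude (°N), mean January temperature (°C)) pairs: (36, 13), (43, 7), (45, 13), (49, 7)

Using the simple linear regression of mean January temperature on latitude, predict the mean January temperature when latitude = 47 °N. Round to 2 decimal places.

n = 4, Σx = 173, Σy = 40, Σxy = 1697, Σx² = 7571
Sxx = Σx² − (Σx)²/n = 7571 − 7482.25 = 88.75
Sxy = Σxy − (Σx)(Σy)/n = 1697 − 1730 = -33
b = Sxy/Sxx = -33/88.75 = -0.371831
a = ȳ − b·x̄ = 10 − (-0.371831)·43.25 = 26.081690
ŷ(47) = a + b·47 = 26.081690 + (-0.371831)·47 = 8.605634

8.61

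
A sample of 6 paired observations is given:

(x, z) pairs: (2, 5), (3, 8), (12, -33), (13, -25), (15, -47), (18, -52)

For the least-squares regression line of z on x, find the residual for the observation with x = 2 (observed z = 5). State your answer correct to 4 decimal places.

n = 6, Σx = 63, Σy = -144, Σxy = -2328, Σx² = 875
Sxx = Σx² − (Σx)²/n = 875 − 661.5 = 213.5
Sxy = Σxy − (Σx)(Σy)/n = -2328 − (-1512) = -816
b = Sxy/Sxx = -816/213.5 = -3.822014
a = ȳ − b·x̄ = -24 − (-3.822014)·10.5 = 16.131148
ŷ(2) = 16.131148 + (-3.822014)·2 = 8.487119
residual = y − ŷ = 5 − 8.487119 = -3.487119

-3.4871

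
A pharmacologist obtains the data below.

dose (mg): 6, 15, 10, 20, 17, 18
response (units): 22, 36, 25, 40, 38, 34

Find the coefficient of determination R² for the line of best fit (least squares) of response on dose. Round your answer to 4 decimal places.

n = 6, Σx = 86, Σy = 195, Σxy = 2980, Σx² = 1374, Σy² = 6605
Sxx = Σx² − (Σx)²/n = 1374 − 1232.666667 = 141.333333
Sxy = Σxy − (Σx)(Σy)/n = 2980 − 2795 = 185
Syy = Σy² − (Σy)²/n = 6605 − 6337.5 = 267.5
R² = Sxy²/(Sxx·Syy) = (185)²/(141.333333·267.5) = 0.905264

0.9053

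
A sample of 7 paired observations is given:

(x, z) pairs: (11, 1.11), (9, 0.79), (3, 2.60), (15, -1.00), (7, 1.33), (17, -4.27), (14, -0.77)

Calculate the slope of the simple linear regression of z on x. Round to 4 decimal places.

-0.4119

n = 7, Σx = 76, Σy = -0.21, Σxy = -61.94, Σx² = 970
Sxx = Σx² − (Σx)²/n = 970 − 825.142857 = 144.857143
Sxy = Σxy − (Σx)(Σy)/n = -61.94 − (-2.28) = -59.66
b = Sxy/Sxx = -59.66/144.857143 = -0.411854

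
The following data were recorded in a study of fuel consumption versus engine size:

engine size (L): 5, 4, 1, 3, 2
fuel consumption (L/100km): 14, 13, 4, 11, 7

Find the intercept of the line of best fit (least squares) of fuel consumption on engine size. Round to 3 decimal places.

2.000

n = 5, Σx = 15, Σy = 49, Σxy = 173, Σx² = 55
Sxx = Σx² − (Σx)²/n = 55 − 45 = 10
Sxy = Σxy − (Σx)(Σy)/n = 173 − 147 = 26
b = Sxy/Sxx = 26/10 = 2.6
a = ȳ − b·x̄ = 9.8 − 2.6·3 = 2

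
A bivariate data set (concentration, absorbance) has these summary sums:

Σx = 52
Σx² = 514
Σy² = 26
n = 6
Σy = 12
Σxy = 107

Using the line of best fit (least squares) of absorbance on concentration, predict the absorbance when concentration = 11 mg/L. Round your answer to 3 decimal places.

Sxx = Σx² − (Σx)²/n = 514 − 450.666667 = 63.333333
Sxy = Σxy − (Σx)(Σy)/n = 107 − 104 = 3
b = Sxy/Sxx = 3/63.333333 = 0.047368
a = ȳ − b·x̄ = 2 − 0.047368·8.666667 = 1.589474
ŷ(11) = a + b·11 = 1.589474 + 0.047368·11 = 2.110526

2.111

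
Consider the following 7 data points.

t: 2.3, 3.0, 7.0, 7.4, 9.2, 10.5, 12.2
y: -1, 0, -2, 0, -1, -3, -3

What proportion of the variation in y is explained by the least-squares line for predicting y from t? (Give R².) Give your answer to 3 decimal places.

n = 7, Σx = 51.6, Σy = -10, Σxy = -93.6, Σx² = 461.78, Σy² = 24
Sxx = Σx² − (Σx)²/n = 461.78 − 380.365714 = 81.414286
Sxy = Σxy − (Σx)(Σy)/n = -93.6 − (-73.714286) = -19.885714
Syy = Σy² − (Σy)²/n = 24 − 14.285714 = 9.714286
R² = Sxy²/(Sxx·Syy) = (-19.885714)²/(81.414286·9.714286) = 0.500001

0.500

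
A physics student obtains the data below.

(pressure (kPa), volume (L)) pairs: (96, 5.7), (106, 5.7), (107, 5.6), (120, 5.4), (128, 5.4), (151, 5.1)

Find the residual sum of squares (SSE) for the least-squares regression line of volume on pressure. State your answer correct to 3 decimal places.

n = 6, Σx = 708, Σy = 32.9, Σxy = 3859.9, Σx² = 85486, Σy² = 180.67
Sxx = Σx² − (Σx)²/n = 85486 − 83544 = 1942
Sxy = Σxy − (Σx)(Σy)/n = 3859.9 − 3882.2 = -22.3
Syy = Σy² − (Σy)²/n = 180.67 − 180.401667 = 0.268333
b = Sxy/Sxx = -22.3/1942 = -0.011483
SSE = Syy − b·Sxy = 0.268333 − (-0.011483)·(-22.3) = 0.012262

0.012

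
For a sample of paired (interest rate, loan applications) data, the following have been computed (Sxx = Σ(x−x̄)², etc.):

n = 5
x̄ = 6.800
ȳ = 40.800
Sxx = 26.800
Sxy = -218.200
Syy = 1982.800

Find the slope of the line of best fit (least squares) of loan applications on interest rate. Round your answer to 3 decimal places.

-8.142

b = Sxy/Sxx = -218.2/26.8 = -8.141791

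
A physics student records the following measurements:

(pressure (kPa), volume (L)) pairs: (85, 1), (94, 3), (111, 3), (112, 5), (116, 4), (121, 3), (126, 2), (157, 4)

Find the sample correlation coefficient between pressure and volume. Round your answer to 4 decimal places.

0.4535

n = 8, Σx = 922, Σy = 25, Σxy = 2967, Σx² = 109548, Σy² = 89
Sxx = Σx² − (Σx)²/n = 109548 − 106260.5 = 3287.5
Sxy = Σxy − (Σx)(Σy)/n = 2967 − 2881.25 = 85.75
Syy = Σy² − (Σy)²/n = 89 − 78.125 = 10.875
r = Sxy/√(Sxx·Syy) = 85.75/√(35751.5625) = 85.75/189.080836 = 0.453510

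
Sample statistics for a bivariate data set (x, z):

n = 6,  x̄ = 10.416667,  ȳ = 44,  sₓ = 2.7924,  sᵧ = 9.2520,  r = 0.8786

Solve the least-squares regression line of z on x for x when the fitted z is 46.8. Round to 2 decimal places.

b = r · sᵧ/sₓ = 0.8786 · 9.252/2.7924 = 2.911047
a = ȳ − b·x̄ = 44 − 2.911047·10.416667 = 13.676594
Set a + b·x = 46.8: x = (46.8 − 13.676594) / 2.911047 = 11.378520

11.38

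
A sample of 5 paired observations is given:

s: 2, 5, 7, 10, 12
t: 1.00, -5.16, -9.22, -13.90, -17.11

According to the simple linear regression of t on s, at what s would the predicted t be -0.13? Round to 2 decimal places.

n = 5, Σx = 36, Σy = -44.39, Σxy = -432.66, Σx² = 322
Sxx = Σx² − (Σx)²/n = 322 − 259.2 = 62.8
Sxy = Σxy − (Σx)(Σy)/n = -432.66 − (-319.608) = -113.052
b = Sxy/Sxx = -113.052/62.8 = -1.800191
a = ȳ − b·x̄ = -8.878 − (-1.800191)·7.2 = 4.083376
Set a + b·x = -0.13: x = (-0.13 − 4.083376) / (-1.800191) = 2.340516

2.34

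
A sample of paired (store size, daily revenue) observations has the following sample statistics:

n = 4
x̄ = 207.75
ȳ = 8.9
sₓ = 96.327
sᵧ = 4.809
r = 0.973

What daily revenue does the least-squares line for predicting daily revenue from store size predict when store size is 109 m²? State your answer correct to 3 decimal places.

4.103

b = r · sᵧ/sₓ = 0.973 · 4.809/96.327 = 0.048576
a = ȳ − b·x̄ = 8.9 − 0.048576·207.75 = -1.191614
ŷ(109) = a + b·109 = -1.191614 + 0.048576·109 = 4.103144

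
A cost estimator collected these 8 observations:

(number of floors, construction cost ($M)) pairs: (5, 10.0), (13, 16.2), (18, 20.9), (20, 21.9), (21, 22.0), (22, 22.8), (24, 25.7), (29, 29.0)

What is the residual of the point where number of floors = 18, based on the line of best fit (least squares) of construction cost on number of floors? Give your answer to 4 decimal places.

0.6297

n = 8, Σx = 152, Σy = 168.5, Σxy = 3496.2, Σx² = 3260
Sxx = Σx² − (Σx)²/n = 3260 − 2888 = 372
Sxy = Σxy − (Σx)(Σy)/n = 3496.2 − 3201.5 = 294.7
b = Sxy/Sxx = 294.7/372 = 0.792204
a = ȳ − b·x̄ = 21.0625 − 0.792204·19 = 6.010618
ŷ(18) = 6.010618 + 0.792204·18 = 20.270296
residual = y − ŷ = 20.9 − 20.270296 = 0.629704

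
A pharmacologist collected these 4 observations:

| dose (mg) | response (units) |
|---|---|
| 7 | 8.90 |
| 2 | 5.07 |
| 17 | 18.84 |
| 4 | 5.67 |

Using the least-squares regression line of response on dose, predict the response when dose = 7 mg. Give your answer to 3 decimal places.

n = 4, Σx = 30, Σy = 38.48, Σxy = 415.4, Σx² = 358
Sxx = Σx² − (Σx)²/n = 358 − 225 = 133
Sxy = Σxy − (Σx)(Σy)/n = 415.4 − 288.6 = 126.8
b = Sxy/Sxx = 126.8/133 = 0.953383
a = ȳ − b·x̄ = 9.62 − 0.953383·7.5 = 2.469624
ŷ(7) = a + b·7 = 2.469624 + 0.953383·7 = 9.143308

9.143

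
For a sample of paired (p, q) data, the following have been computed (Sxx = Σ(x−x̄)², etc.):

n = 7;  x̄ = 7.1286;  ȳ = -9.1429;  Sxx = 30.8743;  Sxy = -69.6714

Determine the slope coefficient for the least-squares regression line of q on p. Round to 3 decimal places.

b = Sxy/Sxx = -69.6714/30.8743 = -2.256615

-2.257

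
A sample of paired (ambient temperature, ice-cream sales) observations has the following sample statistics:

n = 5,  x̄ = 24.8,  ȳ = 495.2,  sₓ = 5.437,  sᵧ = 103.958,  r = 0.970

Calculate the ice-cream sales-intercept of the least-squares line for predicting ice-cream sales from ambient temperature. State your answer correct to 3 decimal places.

35.238

b = r · sᵧ/sₓ = 0.97 · 103.958/5.437 = 18.546857
a = ȳ − b·x̄ = 495.2 − 18.546857·24.8 = 35.237953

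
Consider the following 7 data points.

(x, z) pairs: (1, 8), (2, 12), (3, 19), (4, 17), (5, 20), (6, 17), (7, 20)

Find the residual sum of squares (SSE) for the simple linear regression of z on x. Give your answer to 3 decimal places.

n = 7, Σx = 28, Σy = 113, Σxy = 499, Σx² = 140, Σy² = 1947
Sxx = Σx² − (Σx)²/n = 140 − 112 = 28
Sxy = Σxy − (Σx)(Σy)/n = 499 − 452 = 47
Syy = Σy² − (Σy)²/n = 1947 − 1824.142857 = 122.857143
b = Sxy/Sxx = 47/28 = 1.678571
SSE = Syy − b·Sxy = 122.857143 − 1.678571·47 = 43.964286

43.964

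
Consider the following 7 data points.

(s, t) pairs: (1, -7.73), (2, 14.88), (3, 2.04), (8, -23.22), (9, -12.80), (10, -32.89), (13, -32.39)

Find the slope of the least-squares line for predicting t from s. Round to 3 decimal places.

-3.321

n = 7, Σx = 46, Σy = -92.11, Σxy = -1022.78, Σx² = 428
Sxx = Σx² − (Σx)²/n = 428 − 302.285714 = 125.714286
Sxy = Σxy − (Σx)(Σy)/n = -1022.78 − (-605.294286) = -417.485714
b = Sxy/Sxx = -417.485714/125.714286 = -3.320909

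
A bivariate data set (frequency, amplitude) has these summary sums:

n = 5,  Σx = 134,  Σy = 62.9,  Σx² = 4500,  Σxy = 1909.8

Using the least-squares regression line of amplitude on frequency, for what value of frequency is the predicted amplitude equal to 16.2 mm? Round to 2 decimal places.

Sxx = Σx² − (Σx)²/n = 4500 − 3591.2 = 908.8
Sxy = Σxy − (Σx)(Σy)/n = 1909.8 − 1685.72 = 224.08
b = Sxy/Sxx = 224.08/908.8 = 0.246567
a = ȳ − b·x̄ = 12.58 − 0.246567·26.8 = 5.972007
Set a + b·x = 16.2: x = (16.2 − 5.972007) / 0.246567 = 41.481614

41.48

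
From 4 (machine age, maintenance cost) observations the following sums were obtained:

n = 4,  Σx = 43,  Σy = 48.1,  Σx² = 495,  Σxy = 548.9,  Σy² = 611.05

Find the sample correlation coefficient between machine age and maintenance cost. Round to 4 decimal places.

Sxx = Σx² − (Σx)²/n = 495 − 462.25 = 32.75
Sxy = Σxy − (Σx)(Σy)/n = 548.9 − 517.075 = 31.825
Syy = Σy² − (Σy)²/n = 611.05 − 578.4025 = 32.6475
r = Sxy/√(Sxx·Syy) = 31.825/√(1069.205625) = 31.825/32.698710 = 0.973280

0.9733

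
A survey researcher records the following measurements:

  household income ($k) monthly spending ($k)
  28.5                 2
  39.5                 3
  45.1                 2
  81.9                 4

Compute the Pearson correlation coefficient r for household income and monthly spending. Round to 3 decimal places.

n = 4, Σx = 195, Σy = 11, Σxy = 593.3, Σx² = 11114.12, Σy² = 33
Sxx = Σx² − (Σx)²/n = 11114.12 − 9506.25 = 1607.87
Sxy = Σxy − (Σx)(Σy)/n = 593.3 − 536.25 = 57.05
Syy = Σy² − (Σy)²/n = 33 − 30.25 = 2.75
r = Sxy/√(Sxx·Syy) = 57.05/√(4421.6425) = 57.05/66.495432 = 0.857954

0.858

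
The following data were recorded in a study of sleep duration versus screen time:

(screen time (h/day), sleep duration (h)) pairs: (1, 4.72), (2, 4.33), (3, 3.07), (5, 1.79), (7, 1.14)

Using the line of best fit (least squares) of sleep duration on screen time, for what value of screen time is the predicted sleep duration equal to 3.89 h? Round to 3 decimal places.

n = 5, Σx = 18, Σy = 15.05, Σxy = 39.52, Σx² = 88
Sxx = Σx² − (Σx)²/n = 88 − 64.8 = 23.2
Sxy = Σxy − (Σx)(Σy)/n = 39.52 − 54.18 = -14.66
b = Sxy/Sxx = -14.66/23.2 = -0.631897
a = ȳ − b·x̄ = 3.01 − (-0.631897)·3.6 = 5.284828
Set a + b·x = 3.89: x = (3.89 − 5.284828) / (-0.631897) = 2.207367

2.207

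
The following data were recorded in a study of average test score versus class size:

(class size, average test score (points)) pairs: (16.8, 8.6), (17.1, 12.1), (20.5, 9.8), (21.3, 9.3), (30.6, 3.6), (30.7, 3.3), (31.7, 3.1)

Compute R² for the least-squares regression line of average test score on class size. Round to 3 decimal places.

n = 7, Σx = 168.7, Σy = 49.8, Σxy = 1060.12, Σx² = 4332.33, Σy² = 436.36
Sxx = Σx² − (Σx)²/n = 4332.33 − 4065.67 = 266.66
Sxy = Σxy − (Σx)(Σy)/n = 1060.12 − 1200.18 = -140.06
Syy = Σy² − (Σy)²/n = 436.36 − 354.291429 = 82.068571
R² = Sxy²/(Sxx·Syy) = (-140.06)²/(266.66·82.068571) = 0.896383

0.896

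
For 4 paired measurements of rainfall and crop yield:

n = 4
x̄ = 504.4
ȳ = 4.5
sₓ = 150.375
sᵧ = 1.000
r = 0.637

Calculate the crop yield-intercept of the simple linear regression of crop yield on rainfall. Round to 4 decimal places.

b = r · sᵧ/sₓ = 0.637 · 1/150.375 = 0.004236
a = ȳ − b·x̄ = 4.5 − 0.004236·504.4 = 2.363323

2.3633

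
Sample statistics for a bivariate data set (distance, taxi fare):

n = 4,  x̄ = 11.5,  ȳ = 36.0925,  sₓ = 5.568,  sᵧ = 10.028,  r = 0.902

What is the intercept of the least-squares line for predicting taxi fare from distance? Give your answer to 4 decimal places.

17.4107

b = r · sᵧ/sₓ = 0.902 · 10.028/5.568 = 1.624507
a = ȳ − b·x̄ = 36.0925 − 1.624507·11.5 = 17.410667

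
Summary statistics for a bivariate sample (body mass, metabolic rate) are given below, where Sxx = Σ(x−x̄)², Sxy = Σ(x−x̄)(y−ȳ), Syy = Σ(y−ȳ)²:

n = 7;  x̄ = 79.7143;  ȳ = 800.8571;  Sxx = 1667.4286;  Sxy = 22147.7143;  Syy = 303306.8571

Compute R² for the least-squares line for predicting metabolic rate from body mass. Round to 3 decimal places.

R² = Sxy²/(Sxx·Syy) = (22147.7143)²/(1667.4286·303306.8571) = 0.969903

0.970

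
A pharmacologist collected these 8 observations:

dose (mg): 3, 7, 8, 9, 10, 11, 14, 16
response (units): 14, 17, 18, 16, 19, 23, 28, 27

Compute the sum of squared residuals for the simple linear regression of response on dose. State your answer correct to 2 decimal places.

26.18

n = 8, Σx = 78, Σy = 162, Σxy = 1716, Σx² = 876, Σy² = 3468
Sxx = Σx² − (Σx)²/n = 876 − 760.5 = 115.5
Sxy = Σxy − (Σx)(Σy)/n = 1716 − 1579.5 = 136.5
Syy = Σy² − (Σy)²/n = 3468 − 3280.5 = 187.5
b = Sxy/Sxx = 136.5/115.5 = 1.181818
SSE = Syy − b·Sxy = 187.5 − 1.181818·136.5 = 26.181818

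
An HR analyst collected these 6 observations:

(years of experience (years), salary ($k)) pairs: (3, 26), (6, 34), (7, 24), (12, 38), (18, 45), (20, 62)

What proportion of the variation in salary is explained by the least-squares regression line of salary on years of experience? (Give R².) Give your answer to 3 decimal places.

n = 6, Σx = 66, Σy = 229, Σxy = 2956, Σx² = 962, Σy² = 9721
Sxx = Σx² − (Σx)²/n = 962 − 726 = 236
Sxy = Σxy − (Σx)(Σy)/n = 2956 − 2519 = 437
Syy = Σy² − (Σy)²/n = 9721 − 8740.166667 = 980.833333
R² = Sxy²/(Sxx·Syy) = (437)²/(236·980.833333) = 0.825003

0.825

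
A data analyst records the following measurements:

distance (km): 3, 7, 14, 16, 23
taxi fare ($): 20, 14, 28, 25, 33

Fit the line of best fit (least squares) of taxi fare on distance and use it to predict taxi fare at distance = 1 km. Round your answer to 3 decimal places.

n = 5, Σx = 63, Σy = 120, Σxy = 1709, Σx² = 1039
Sxx = Σx² − (Σx)²/n = 1039 − 793.8 = 245.2
Sxy = Σxy − (Σx)(Σy)/n = 1709 − 1512 = 197
b = Sxy/Sxx = 197/245.2 = 0.803426
a = ȳ − b·x̄ = 24 − 0.803426·12.6 = 13.876835
ŷ(1) = a + b·1 = 13.876835 + 0.803426·1 = 14.680261

14.680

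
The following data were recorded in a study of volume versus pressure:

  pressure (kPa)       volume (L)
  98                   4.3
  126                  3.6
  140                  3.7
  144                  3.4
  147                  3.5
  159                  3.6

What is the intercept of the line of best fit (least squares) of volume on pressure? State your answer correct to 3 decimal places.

n = 6, Σx = 814, Σy = 22.1, Σxy = 2969.5, Σx² = 112706
Sxx = Σx² − (Σx)²/n = 112706 − 110432.666667 = 2273.333333
Sxy = Σxy − (Σx)(Σy)/n = 2969.5 − 2998.233333 = -28.733333
b = Sxy/Sxx = -28.733333/2273.333333 = -0.012639
a = ȳ − b·x̄ = 3.683333 − (-0.012639)·135.666667 = 5.398065

5.398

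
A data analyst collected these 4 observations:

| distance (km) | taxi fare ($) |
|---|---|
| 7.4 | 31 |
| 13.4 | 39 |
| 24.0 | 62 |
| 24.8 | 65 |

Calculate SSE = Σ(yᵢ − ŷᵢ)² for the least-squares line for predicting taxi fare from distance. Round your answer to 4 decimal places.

n = 4, Σx = 69.6, Σy = 197, Σxy = 3852, Σx² = 1425.36, Σy² = 10551
Sxx = Σx² − (Σx)²/n = 1425.36 − 1211.04 = 214.32
Sxy = Σxy − (Σx)(Σy)/n = 3852 − 3427.8 = 424.2
Syy = Σy² − (Σy)²/n = 10551 − 9702.25 = 848.75
b = Sxy/Sxx = 424.2/214.32 = 1.979283
SSE = Syy − b·Sxy = 848.75 − 1.979283·424.2 = 9.138018

9.1380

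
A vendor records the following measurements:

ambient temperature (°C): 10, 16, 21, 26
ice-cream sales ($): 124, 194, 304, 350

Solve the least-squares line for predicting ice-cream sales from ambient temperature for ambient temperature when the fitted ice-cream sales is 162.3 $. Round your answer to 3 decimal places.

n = 4, Σx = 73, Σy = 972, Σxy = 19828, Σx² = 1473
Sxx = Σx² − (Σx)²/n = 1473 − 1332.25 = 140.75
Sxy = Σxy − (Σx)(Σy)/n = 19828 − 17739 = 2089
b = Sxy/Sxx = 2089/140.75 = 14.841918
a = ȳ − b·x̄ = 243 − 14.841918·18.25 = -27.865009
Set a + b·x = 162.3: x = (162.3 − (-27.865009)) / 14.841918 = 12.812697

12.813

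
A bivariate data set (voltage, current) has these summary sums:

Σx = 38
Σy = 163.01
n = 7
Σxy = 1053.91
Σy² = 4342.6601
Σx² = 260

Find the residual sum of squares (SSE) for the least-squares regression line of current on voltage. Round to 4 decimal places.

Sxx = Σx² − (Σx)²/n = 260 − 206.285714 = 53.714286
Sxy = Σxy − (Σx)(Σy)/n = 1053.91 − 884.911429 = 168.998571
Syy = Σy² − (Σy)²/n = 4342.6601 − 3796.037157 = 546.622943
b = Sxy/Sxx = 168.998571/53.714286 = 3.14625
SSE = Syy − b·Sxy = 546.622943 − 3.14625·168.998571 = 14.911188

14.9112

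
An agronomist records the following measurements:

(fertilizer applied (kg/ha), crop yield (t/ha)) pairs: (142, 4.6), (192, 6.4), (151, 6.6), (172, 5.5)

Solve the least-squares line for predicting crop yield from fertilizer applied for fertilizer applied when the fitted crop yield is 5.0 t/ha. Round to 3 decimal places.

126.022

n = 4, Σx = 657, Σy = 23.1, Σxy = 3824.6, Σx² = 109413
Sxx = Σx² − (Σx)²/n = 109413 − 107912.25 = 1500.75
Sxy = Σxy − (Σx)(Σy)/n = 3824.6 − 3794.175 = 30.425
b = Sxy/Sxx = 30.425/1500.75 = 0.020273
a = ȳ − b·x̄ = 5.775 − 0.020273·164.25 = 2.445127
Set a + b·x = 5.0: x = (5.0 − 2.445127) / 0.020273 = 126.022186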